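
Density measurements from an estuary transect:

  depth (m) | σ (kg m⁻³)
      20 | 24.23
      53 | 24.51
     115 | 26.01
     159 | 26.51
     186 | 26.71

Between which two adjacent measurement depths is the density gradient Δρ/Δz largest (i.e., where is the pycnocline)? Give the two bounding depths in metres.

Compute the density gradient over each adjacent pair:
  20–53 m: Δρ/Δz = 0.28/33 = 8.5 × 10⁻³ kg m⁻⁴
  53–115 m: Δρ/Δz = 1.50/62 = 0.024 kg m⁻⁴
  115–159 m: Δρ/Δz = 0.50/44 = 0.011 kg m⁻⁴
  159–186 m: Δρ/Δz = 0.20/27 = 7.4 × 10⁻³ kg m⁻⁴
The largest gradient is in the 53–115 m interval — the pycnocline.

53–115 m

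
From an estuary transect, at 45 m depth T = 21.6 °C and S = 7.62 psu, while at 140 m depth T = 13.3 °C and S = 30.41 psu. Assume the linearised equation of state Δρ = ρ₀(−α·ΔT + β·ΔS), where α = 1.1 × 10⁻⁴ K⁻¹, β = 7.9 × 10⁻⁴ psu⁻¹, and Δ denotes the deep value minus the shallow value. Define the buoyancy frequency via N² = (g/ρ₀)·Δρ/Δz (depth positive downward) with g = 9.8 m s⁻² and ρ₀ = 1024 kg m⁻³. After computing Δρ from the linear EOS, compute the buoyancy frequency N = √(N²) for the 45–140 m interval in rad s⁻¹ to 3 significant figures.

0.0442 rad s⁻¹

ΔT = -8.3 K, ΔS = +22.79 psu (deep − shallow).
Δρ/ρ₀ = −αΔT + βΔS = 9.13 × 10⁻⁴ + 0.0180041 = 0.0189171, so Δρ ≈ 19.37 kg m⁻³.
N² = (g/ρ₀)·Δρ/Δz = g·(Δρ/ρ₀)/Δz = 9.8 × 0.0189171 / 95 = 1.9514 × 10⁻³ s⁻².
N = √(1.9514 × 10⁻³) = 0.044175 rad s⁻¹ ≈ 0.0442 rad s⁻¹.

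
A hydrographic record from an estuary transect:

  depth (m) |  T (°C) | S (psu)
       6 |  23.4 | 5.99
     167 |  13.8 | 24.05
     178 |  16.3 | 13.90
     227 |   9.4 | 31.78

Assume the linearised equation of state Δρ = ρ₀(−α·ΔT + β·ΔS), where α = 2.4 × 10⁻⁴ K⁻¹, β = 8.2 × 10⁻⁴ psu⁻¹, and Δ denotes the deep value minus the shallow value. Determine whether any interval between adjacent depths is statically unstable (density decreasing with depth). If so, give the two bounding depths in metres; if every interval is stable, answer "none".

Evaluate Δρ/ρ₀ = −αΔT + βΔS across each adjacent pair:
  6–167 m: −αΔT+βΔS = −(2.4 × 10⁻⁴)(-9.6)+(8.2 × 10⁻⁴)(+18.06) = 0.017 → stable
  167–178 m: −αΔT+βΔS = −(2.4 × 10⁻⁴)(+2.5)+(8.2 × 10⁻⁴)(-10.15) = -8.9 × 10⁻³ → UNSTABLE
  178–227 m: −αΔT+βΔS = −(2.4 × 10⁻⁴)(-6.9)+(8.2 × 10⁻⁴)(+17.88) = 0.016 → stable
The 167–178 m interval has Δρ < 0: lighter water underlies denser water.

167–178 m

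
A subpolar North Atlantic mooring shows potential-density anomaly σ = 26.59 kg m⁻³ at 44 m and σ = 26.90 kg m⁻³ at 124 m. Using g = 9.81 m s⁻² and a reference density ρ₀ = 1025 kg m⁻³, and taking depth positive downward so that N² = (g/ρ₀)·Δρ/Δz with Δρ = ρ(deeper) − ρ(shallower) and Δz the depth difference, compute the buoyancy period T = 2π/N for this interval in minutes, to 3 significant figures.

17.2 min

Δρ = 1026.90 − 1026.59 = 0.31 kg m⁻³ over Δz = 124 − 44 = 80 m.
N² = (9.81/1025) × (0.31/80) = 3.7087 × 10⁻⁵ s⁻².
N = √(3.7087 × 10⁻⁵) = 6.0899 × 10⁻³ rad s⁻¹, so T = 2π/N = 1.0317 × 10³ s = 17.195 min ≈ 17.2 min.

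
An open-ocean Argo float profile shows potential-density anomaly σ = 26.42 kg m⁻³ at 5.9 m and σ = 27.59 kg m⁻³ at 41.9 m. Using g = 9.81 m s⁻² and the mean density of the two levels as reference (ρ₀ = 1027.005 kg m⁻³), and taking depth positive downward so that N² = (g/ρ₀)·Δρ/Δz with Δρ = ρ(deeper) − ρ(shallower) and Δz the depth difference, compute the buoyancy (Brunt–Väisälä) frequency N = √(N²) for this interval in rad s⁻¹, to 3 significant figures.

Δρ = 1027.59 − 1026.42 = 1.17 kg m⁻³ over Δz = 41.9 − 5.9 = 36 m.
N² = (9.81/1027.005) × (1.17/36) = 3.1044 × 10⁻⁴ s⁻².
N = √(3.1044 × 10⁻⁴) = 0.017619 rad s⁻¹ ≈ 0.0176 rad s⁻¹.

0.0176 rad s⁻¹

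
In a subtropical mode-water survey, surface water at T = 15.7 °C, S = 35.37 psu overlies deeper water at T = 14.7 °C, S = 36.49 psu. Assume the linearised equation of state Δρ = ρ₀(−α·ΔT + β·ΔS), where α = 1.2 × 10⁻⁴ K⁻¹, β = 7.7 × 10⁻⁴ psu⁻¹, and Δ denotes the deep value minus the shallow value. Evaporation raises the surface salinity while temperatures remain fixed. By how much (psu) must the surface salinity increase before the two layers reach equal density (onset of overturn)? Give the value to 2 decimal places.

1.28 psu

Neutral buoyancy requires −α(T_deep − T_surf) + β(S_deep − S_surf′) = 0.
S_surf′ = S_deep − (α/β)·ΔT = 36.49 − (1.2 × 10⁻⁴/7.7 × 10⁻⁴)·(-1.0) = 36.6458 psu.
Increase required: 36.6458 − 35.37 = 1.2758 psu.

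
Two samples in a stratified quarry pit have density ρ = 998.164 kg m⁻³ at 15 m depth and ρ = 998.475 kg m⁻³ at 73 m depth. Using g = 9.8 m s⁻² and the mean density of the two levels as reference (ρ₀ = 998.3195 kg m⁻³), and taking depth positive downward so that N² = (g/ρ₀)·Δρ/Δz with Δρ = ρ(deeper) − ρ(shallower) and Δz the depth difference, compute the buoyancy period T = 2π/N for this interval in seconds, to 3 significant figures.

Δρ = 998.475 − 998.164 = 0.311 kg m⁻³ over Δz = 73 − 15 = 58 m.
N² = (9.8/998.3195) × (0.311/58) = 5.2637 × 10⁻⁵ s⁻².
N = √(5.2637 × 10⁻⁵) = 7.2551 × 10⁻³ rad s⁻¹, so T = 2π/N = 866.04 s ≈ 866 s.
N² > 0, so the interval is statically stable.

866 s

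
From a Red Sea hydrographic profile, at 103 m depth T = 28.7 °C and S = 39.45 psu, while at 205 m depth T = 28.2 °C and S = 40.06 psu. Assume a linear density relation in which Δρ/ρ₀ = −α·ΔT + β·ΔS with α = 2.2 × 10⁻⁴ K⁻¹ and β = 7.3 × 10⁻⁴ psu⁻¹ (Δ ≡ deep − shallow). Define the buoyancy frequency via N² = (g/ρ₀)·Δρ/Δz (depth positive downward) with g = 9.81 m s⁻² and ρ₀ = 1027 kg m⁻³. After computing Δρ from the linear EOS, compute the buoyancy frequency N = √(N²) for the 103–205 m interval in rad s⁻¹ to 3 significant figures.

7.31 × 10⁻³ rad s⁻¹

ΔT = -0.5 K, ΔS = +0.61 psu (deep − shallow).
Δρ/ρ₀ = −αΔT + βΔS = 1.10 × 10⁻⁴ + 4.453 × 10⁻⁴ = 5.553 × 10⁻⁴, so Δρ ≈ 0.5703 kg m⁻³.
N² = (g/ρ₀)·Δρ/Δz = g·(Δρ/ρ₀)/Δz = 9.81 × 5.553 × 10⁻⁴ / 102 = 5.3407 × 10⁻⁵ s⁻².
N = √(5.3407 × 10⁻⁵) = 7.3080 × 10⁻³ rad s⁻¹ ≈ 7.31 × 10⁻³ rad s⁻¹.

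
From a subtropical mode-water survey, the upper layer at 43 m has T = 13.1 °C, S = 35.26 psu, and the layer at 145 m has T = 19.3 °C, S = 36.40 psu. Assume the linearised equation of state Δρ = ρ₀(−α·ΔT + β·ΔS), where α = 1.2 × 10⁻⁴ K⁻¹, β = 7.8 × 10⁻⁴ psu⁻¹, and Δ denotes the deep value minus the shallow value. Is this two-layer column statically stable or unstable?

ΔT = 19.3 − 13.1 = +6.2 K and ΔS = 36.40 − 35.26 = +1.14 psu (deep − shallow).
−αΔT = -7.44 × 10⁻⁴; βΔS = 8.892 × 10⁻⁴; sum Δρ/ρ₀ = 1.452 × 10⁻⁴.
Δρ/ρ₀ > 0, so Δρ > 0: deeper water is denser → statically stable.

stable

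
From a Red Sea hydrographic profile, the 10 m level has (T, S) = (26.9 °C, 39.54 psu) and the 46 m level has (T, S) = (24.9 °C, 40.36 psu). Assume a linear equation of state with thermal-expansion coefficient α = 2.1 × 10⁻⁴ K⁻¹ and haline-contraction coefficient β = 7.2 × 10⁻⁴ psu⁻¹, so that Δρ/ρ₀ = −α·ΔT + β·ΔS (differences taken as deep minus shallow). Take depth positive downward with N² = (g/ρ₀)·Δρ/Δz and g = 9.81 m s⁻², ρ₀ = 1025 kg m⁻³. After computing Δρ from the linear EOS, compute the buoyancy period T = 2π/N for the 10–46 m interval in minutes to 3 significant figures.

ΔT = -2.0 K, ΔS = +0.82 psu (deep − shallow).
Δρ/ρ₀ = −αΔT + βΔS = 4.20 × 10⁻⁴ + 5.904 × 10⁻⁴ = 1.0104 × 10⁻³, so Δρ ≈ 1.036 kg m⁻³.
N² = (g/ρ₀)·Δρ/Δz = g·(Δρ/ρ₀)/Δz = 9.81 × 1.0104 × 10⁻³ / 36 = 2.7533 × 10⁻⁴ s⁻².
N = √(2.7533 × 10⁻⁴) = 0.016593 rad s⁻¹ → T = 2π/N = 378.66 s = 6.3110 min ≈ 6.31 min.

6.31 min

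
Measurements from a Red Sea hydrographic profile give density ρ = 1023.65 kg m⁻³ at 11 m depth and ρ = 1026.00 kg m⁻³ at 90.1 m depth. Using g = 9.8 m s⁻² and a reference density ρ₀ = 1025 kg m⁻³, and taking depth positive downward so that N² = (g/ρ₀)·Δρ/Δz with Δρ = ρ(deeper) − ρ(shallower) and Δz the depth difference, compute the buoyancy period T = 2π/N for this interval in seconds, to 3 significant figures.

373 s

Δρ = 1026.00 − 1023.65 = 2.35 kg m⁻³ over Δz = 90.1 − 11 = 79.1 m.
N² = (9.8/1025) × (2.35/79.1) = 2.8405 × 10⁻⁴ s⁻².
N = √(2.8405 × 10⁻⁴) = 0.016854 rad s⁻¹, so T = 2π/N = 372.80 s ≈ 373 s.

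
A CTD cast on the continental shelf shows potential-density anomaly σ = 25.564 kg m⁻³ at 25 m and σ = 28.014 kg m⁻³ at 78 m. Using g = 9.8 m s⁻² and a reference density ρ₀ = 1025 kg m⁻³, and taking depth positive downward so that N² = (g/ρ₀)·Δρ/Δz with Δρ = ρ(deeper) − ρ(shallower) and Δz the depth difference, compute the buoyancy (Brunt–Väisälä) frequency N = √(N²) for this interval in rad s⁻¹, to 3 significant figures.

0.0210 rad s⁻¹

Δρ = 1028.014 − 1025.564 = 2.450 kg m⁻³ over Δz = 78 − 25 = 53 m.
N² = (9.8/1025) × (2.450/53) = 4.4197 × 10⁻⁴ s⁻².
N = √(4.4197 × 10⁻⁴) = 0.021023 rad s⁻¹ ≈ 0.0210 rad s⁻¹.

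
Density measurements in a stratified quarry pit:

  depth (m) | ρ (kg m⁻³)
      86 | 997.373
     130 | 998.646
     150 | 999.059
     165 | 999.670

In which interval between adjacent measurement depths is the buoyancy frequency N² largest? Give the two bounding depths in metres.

150–165 m

Compute the density gradient over each adjacent pair:
  86–130 m: Δρ/Δz = 1.273/44 = 0.029 kg m⁻⁴
  130–150 m: Δρ/Δz = 0.413/20 = 0.021 kg m⁻⁴
  150–165 m: Δρ/Δz = 0.611/15 = 0.041 kg m⁻⁴
The largest gradient is in the 150–165 m interval — the pycnocline.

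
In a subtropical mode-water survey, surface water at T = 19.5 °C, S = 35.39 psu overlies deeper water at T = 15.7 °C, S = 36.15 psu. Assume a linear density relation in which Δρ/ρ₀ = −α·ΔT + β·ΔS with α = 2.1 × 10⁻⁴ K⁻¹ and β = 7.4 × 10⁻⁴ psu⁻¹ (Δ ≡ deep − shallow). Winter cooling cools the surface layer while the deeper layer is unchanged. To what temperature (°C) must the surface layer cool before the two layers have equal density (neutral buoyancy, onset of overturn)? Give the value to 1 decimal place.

Neutral buoyancy requires Δρ = 0, i.e. −α(T_deep − T_surf′) + β(S_deep − S_surf) = 0.
T_surf′ = T_deep − (β/α)·ΔS = 15.7 − (7.4 × 10⁻⁴/2.1 × 10⁻⁴)·(+0.76) = 13.022 °C.
Cooling required: 19.5 − (13.022) = 6.478 °C.

13.0 °C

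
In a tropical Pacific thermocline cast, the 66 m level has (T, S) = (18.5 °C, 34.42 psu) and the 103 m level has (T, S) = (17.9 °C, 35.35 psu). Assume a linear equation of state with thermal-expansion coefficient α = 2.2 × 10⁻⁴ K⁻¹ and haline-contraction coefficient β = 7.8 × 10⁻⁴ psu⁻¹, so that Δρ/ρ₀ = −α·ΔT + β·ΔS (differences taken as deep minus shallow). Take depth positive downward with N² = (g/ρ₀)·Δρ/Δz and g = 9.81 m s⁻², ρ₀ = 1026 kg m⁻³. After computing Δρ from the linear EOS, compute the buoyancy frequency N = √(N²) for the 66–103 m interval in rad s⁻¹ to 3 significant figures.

0.0151 rad s⁻¹

ΔT = -0.6 K, ΔS = +0.93 psu (deep − shallow).
Δρ/ρ₀ = −αΔT + βΔS = 1.32 × 10⁻⁴ + 7.254 × 10⁻⁴ = 8.574 × 10⁻⁴, so Δρ ≈ 0.8797 kg m⁻³.
N² = (g/ρ₀)·Δρ/Δz = g·(Δρ/ρ₀)/Δz = 9.81 × 8.574 × 10⁻⁴ / 37 = 2.2733 × 10⁻⁴ s⁻².
N = √(2.2733 × 10⁻⁴) = 0.015077 rad s⁻¹ ≈ 0.0151 rad s⁻¹.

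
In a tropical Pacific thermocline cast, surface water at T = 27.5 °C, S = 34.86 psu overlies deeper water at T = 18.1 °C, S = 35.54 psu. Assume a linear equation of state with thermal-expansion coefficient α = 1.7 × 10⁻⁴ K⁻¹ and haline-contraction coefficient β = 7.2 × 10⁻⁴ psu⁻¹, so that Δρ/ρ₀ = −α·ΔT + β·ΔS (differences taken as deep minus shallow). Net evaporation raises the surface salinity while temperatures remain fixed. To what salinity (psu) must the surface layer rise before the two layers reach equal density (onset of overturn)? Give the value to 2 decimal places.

37.76 psu

Neutral buoyancy requires −α(T_deep − T_surf) + β(S_deep − S_surf′) = 0.
S_surf′ = S_deep − (α/β)·ΔT = 35.54 − (1.7 × 10⁻⁴/7.2 × 10⁻⁴)·(-9.4) = 37.7594 psu.
Increase required: 37.7594 − 34.86 = 2.8994 psu.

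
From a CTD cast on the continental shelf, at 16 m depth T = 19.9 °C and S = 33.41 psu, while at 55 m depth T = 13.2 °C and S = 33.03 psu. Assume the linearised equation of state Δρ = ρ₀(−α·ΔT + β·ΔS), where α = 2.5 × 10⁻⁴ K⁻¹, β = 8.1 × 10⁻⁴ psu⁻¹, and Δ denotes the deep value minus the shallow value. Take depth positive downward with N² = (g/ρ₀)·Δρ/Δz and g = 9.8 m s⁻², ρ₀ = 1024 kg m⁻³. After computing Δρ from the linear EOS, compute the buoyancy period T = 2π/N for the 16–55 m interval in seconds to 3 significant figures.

ΔT = -6.7 K, ΔS = -0.38 psu (deep − shallow).
Δρ/ρ₀ = −αΔT + βΔS = 1.675 × 10⁻³ − 3.078 × 10⁻⁴ = 1.3672 × 10⁻³, so Δρ ≈ 1.400 kg m⁻³.
N² = (g/ρ₀)·Δρ/Δz = g·(Δρ/ρ₀)/Δz = 9.8 × 1.3672 × 10⁻³ / 39 = 3.4355 × 10⁻⁴ s⁻².
N = √(3.4355 × 10⁻⁴) = 0.018535 rad s⁻¹ → T = 2π/N = 338.99 s ≈ 339 s.

339 s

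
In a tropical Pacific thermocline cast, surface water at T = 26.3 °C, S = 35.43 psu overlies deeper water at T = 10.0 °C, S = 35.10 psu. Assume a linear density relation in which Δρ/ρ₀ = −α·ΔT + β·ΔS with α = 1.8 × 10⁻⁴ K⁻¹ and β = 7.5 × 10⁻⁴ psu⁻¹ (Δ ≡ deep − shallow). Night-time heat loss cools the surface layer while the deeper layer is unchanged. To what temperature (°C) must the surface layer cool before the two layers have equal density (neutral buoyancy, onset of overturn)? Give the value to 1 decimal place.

11.4 °C

Neutral buoyancy requires Δρ = 0, i.e. −α(T_deep − T_surf′) + β(S_deep − S_surf) = 0.
T_surf′ = T_deep − (β/α)·ΔS = 10.0 − (7.5 × 10⁻⁴/1.8 × 10⁻⁴)·(-0.33) = 11.375 °C.
Cooling required: 26.3 − (11.375) = 14.925 °C.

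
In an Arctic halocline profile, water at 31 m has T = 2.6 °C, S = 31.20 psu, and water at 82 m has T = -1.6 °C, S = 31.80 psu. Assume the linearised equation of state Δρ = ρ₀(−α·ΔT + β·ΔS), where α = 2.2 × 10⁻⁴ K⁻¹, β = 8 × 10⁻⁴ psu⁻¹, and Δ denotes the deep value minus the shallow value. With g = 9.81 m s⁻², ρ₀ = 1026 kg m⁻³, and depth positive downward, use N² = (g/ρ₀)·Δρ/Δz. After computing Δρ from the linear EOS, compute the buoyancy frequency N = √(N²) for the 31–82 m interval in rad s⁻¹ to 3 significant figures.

0.0164 rad s⁻¹

ΔT = -4.2 K, ΔS = +0.60 psu (deep − shallow).
Δρ/ρ₀ = −αΔT + βΔS = 9.24 × 10⁻⁴ + 4.80 × 10⁻⁴ = 1.404 × 10⁻³, so Δρ ≈ 1.441 kg m⁻³.
N² = (g/ρ₀)·Δρ/Δz = g·(Δρ/ρ₀)/Δz = 9.81 × 1.404 × 10⁻³ / 51 = 2.7006 × 10⁻⁴ s⁻².
N = √(2.7006 × 10⁻⁴) = 0.016434 rad s⁻¹ ≈ 0.0164 rad s⁻¹.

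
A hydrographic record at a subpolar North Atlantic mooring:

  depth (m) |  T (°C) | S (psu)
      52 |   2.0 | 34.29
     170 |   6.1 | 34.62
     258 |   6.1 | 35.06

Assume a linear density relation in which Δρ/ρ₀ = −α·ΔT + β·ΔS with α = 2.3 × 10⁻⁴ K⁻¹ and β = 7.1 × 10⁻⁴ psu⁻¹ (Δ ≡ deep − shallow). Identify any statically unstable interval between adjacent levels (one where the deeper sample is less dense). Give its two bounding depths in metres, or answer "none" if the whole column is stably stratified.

Evaluate Δρ/ρ₀ = −αΔT + βΔS across each adjacent pair:
  52–170 m: −αΔT+βΔS = −(2.3 × 10⁻⁴)(+4.1)+(7.1 × 10⁻⁴)(+0.33) = -7.1 × 10⁻⁴ → UNSTABLE
  170–258 m: −αΔT+βΔS = −(2.3 × 10⁻⁴)(+0.0)+(7.1 × 10⁻⁴)(+0.44) = 3.1 × 10⁻⁴ → stable
The 52–170 m interval has Δρ < 0: lighter water underlies denser water.

52–170 m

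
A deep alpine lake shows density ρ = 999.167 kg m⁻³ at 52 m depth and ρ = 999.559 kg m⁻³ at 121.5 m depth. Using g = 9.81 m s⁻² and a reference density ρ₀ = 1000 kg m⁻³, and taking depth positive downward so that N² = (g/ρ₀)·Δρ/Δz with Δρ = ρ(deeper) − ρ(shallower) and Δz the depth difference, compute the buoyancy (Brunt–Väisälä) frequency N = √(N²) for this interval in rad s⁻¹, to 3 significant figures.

7.44 × 10⁻³ rad s⁻¹

Δρ = 999.559 − 999.167 = 0.392 kg m⁻³ over Δz = 121.5 − 52 = 69.5 m.
N² = (9.81/1000) × (0.392/69.5) = 5.5331 × 10⁻⁵ s⁻².
N = √(5.5331 × 10⁻⁵) = 7.4385 × 10⁻³ rad s⁻¹ ≈ 7.44 × 10⁻³ rad s⁻¹.
Since Δρ > 0 the layer is stably stratified.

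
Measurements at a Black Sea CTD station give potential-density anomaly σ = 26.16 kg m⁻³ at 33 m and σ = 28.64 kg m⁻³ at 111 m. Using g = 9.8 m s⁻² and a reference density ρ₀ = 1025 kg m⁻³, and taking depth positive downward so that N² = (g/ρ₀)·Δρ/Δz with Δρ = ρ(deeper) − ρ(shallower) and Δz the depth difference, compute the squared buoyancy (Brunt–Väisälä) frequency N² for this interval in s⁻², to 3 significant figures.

3.04 × 10⁻⁴ s⁻²

Δρ = 1028.64 − 1026.16 = 2.48 kg m⁻³ over Δz = 111 − 33 = 78 m.
N² = (9.8/1025) × (2.48/78) = 3.0399 × 10⁻⁴ s⁻² ≈ 3.04 × 10⁻⁴ s⁻².
A positive N² confirms static stability across the interval.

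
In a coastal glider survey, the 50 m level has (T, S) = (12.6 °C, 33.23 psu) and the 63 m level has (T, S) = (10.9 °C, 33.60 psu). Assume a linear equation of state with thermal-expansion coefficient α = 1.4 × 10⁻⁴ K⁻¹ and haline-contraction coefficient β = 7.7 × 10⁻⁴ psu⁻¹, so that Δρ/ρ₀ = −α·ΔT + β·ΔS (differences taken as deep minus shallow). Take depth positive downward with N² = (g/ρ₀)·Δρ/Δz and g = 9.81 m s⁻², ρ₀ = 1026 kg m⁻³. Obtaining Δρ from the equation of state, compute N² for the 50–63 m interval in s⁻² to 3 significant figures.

3.95 × 10⁻⁴ s⁻²

ΔT = -1.7 K, ΔS = +0.37 psu (deep − shallow).
Δρ/ρ₀ = −αΔT + βΔS = 2.38 × 10⁻⁴ + 2.849 × 10⁻⁴ = 5.229 × 10⁻⁴, so Δρ ≈ 0.5365 kg m⁻³.
N² = (g/ρ₀)·Δρ/Δz = g·(Δρ/ρ₀)/Δz = 9.81 × 5.229 × 10⁻⁴ / 13 = 3.9459 × 10⁻⁴ s⁻² ≈ 3.95 × 10⁻⁴ s⁻².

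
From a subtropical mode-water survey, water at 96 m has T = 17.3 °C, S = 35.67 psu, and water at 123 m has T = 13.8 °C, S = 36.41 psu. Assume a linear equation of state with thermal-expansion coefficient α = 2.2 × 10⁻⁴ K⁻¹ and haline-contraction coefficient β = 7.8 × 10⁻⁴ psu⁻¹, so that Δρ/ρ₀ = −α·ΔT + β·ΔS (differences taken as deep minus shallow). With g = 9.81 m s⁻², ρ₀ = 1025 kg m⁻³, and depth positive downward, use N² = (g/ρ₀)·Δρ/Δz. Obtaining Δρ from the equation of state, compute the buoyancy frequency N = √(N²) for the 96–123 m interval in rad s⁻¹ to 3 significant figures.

0.0221 rad s⁻¹

ΔT = -3.5 K, ΔS = +0.74 psu (deep − shallow).
Δρ/ρ₀ = −αΔT + βΔS = 7.70 × 10⁻⁴ + 5.772 × 10⁻⁴ = 1.3472 × 10⁻³, so Δρ ≈ 1.381 kg m⁻³.
N² = (g/ρ₀)·Δρ/Δz = g·(Δρ/ρ₀)/Δz = 9.81 × 1.3472 × 10⁻³ / 27 = 4.8948 × 10⁻⁴ s⁻².
N = √(4.8948 × 10⁻⁴) = 0.022124 rad s⁻¹ ≈ 0.0221 rad s⁻¹.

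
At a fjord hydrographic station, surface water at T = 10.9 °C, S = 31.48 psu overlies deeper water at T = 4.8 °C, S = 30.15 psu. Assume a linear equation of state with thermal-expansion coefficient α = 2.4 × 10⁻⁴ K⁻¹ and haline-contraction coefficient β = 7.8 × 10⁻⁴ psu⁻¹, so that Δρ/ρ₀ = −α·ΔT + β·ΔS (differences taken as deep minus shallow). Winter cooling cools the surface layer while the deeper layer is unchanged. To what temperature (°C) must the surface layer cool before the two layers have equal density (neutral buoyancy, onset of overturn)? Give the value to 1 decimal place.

9.1 °C

Neutral buoyancy requires Δρ = 0, i.e. −α(T_deep − T_surf′) + β(S_deep − S_surf) = 0.
T_surf′ = T_deep − (β/α)·ΔS = 4.8 − (7.8 × 10⁻⁴/2.4 × 10⁻⁴)·(-1.33) = 9.122 °C.
Cooling required: 10.9 − (9.122) = 1.778 °C.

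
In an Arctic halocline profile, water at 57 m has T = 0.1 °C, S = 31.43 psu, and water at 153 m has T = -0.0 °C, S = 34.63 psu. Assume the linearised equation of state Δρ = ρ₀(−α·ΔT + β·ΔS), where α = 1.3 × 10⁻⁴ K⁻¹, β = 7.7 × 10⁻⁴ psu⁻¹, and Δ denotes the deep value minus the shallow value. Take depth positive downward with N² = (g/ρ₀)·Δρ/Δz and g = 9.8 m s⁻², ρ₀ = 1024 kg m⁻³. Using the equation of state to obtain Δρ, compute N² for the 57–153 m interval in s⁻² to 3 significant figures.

2.53 × 10⁻⁴ s⁻²

ΔT = -0.1 K, ΔS = +3.20 psu (deep − shallow).
Δρ/ρ₀ = −αΔT + βΔS = 1.30 × 10⁻⁵ + 2.464 × 10⁻³ = 2.477 × 10⁻³, so Δρ ≈ 2.536 kg m⁻³.
N² = (g/ρ₀)·Δρ/Δz = g·(Δρ/ρ₀)/Δz = 9.8 × 2.477 × 10⁻³ / 96 = 2.5286 × 10⁻⁴ s⁻² ≈ 2.53 × 10⁻⁴ s⁻².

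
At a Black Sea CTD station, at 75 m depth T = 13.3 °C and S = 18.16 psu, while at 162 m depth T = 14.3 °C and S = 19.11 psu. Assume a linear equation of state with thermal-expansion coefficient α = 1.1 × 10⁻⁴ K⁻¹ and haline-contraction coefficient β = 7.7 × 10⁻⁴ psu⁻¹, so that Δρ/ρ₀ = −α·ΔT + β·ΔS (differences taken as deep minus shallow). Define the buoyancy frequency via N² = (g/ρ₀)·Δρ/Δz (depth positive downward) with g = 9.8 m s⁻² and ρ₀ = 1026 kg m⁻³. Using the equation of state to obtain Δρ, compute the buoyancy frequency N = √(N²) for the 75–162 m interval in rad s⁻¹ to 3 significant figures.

ΔT = +1.0 K, ΔS = +0.95 psu (deep − shallow).
Δρ/ρ₀ = −αΔT + βΔS = -1.10 × 10⁻⁴ + 7.315 × 10⁻⁴ = 6.215 × 10⁻⁴, so Δρ ≈ 0.6377 kg m⁻³.
N² = (g/ρ₀)·Δρ/Δz = g·(Δρ/ρ₀)/Δz = 9.8 × 6.215 × 10⁻⁴ / 87 = 7.0008 × 10⁻⁵ s⁻².
N = √(7.0008 × 10⁻⁵) = 8.3671 × 10⁻³ rad s⁻¹ ≈ 8.37 × 10⁻³ rad s⁻¹.

8.37 × 10⁻³ rad s⁻¹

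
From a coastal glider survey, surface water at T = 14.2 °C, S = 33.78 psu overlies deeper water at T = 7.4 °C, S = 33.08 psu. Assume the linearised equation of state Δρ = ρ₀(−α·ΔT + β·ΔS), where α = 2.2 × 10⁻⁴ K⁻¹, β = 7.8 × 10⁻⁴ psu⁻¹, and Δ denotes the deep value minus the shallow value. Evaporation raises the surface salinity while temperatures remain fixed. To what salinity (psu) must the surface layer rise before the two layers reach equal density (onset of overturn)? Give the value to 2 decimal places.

Neutral buoyancy requires −α(T_deep − T_surf) + β(S_deep − S_surf′) = 0.
S_surf′ = S_deep − (α/β)·ΔT = 33.08 − (2.2 × 10⁻⁴/7.8 × 10⁻⁴)·(-6.8) = 34.9979 psu.
Increase required: 34.9979 − 33.78 = 1.2179 psu.

35.00 psu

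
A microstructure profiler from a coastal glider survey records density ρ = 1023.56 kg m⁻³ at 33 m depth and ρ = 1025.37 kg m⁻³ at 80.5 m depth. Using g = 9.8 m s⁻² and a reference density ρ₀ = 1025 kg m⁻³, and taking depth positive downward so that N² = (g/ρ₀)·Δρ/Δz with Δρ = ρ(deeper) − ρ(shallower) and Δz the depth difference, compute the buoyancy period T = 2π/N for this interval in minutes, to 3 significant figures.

Δρ = 1025.37 − 1023.56 = 1.81 kg m⁻³ over Δz = 80.5 − 33 = 47.5 m.
N² = (9.8/1025) × (1.81/47.5) = 3.6432 × 10⁻⁴ s⁻².
N = √(3.6432 × 10⁻⁴) = 0.019087 rad s⁻¹, so T = 2π/N = 329.19 s = 5.4865 min ≈ 5.49 min.

5.49 min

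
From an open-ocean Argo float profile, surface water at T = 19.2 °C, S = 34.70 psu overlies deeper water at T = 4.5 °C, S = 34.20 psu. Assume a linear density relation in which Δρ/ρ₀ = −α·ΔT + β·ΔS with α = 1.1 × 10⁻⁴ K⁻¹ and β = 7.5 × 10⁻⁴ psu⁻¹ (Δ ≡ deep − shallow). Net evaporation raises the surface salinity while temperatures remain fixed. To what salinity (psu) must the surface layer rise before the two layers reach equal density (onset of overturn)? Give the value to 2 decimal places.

Neutral buoyancy requires −α(T_deep − T_surf) + β(S_deep − S_surf′) = 0.
S_surf′ = S_deep − (α/β)·ΔT = 34.20 − (1.1 × 10⁻⁴/7.5 × 10⁻⁴)·(-14.7) = 36.3560 psu.
Increase required: 36.3560 − 34.70 = 1.6560 psu.

36.36 psu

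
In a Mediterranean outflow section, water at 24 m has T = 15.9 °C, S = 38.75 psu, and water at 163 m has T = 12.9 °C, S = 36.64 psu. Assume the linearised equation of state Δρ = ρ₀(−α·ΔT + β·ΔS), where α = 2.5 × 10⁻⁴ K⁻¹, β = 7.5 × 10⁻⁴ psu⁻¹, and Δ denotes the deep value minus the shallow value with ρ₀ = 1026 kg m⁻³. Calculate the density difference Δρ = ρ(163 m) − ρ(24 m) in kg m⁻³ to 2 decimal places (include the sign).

ΔT = -3.0 K, ΔS = -2.11 psu (deep − shallow).
Δρ/ρ₀ = −(2.5 × 10⁻⁴)(-3.0) + (7.5 × 10⁻⁴)(-2.11) = -8.325 × 10⁻⁴.
Δρ = 1026 × (-8.325 × 10⁻⁴) = -0.85 kg m⁻³.
Negative Δρ: lighter below, statically unstable.

-0.85 kg m⁻³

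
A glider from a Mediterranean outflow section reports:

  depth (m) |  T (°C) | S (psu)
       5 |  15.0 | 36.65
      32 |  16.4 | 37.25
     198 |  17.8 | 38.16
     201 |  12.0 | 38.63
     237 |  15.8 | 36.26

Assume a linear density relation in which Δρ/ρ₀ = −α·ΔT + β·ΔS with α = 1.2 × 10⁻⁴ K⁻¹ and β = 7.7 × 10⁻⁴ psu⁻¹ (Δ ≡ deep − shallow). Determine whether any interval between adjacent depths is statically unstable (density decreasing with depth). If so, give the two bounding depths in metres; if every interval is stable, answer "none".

201–237 m

Evaluate Δρ/ρ₀ = −αΔT + βΔS across each adjacent pair:
  5–32 m: −αΔT+βΔS = −(1.2 × 10⁻⁴)(+1.4)+(7.7 × 10⁻⁴)(+0.60) = 2.9 × 10⁻⁴ → stable
  32–198 m: −αΔT+βΔS = −(1.2 × 10⁻⁴)(+1.4)+(7.7 × 10⁻⁴)(+0.91) = 5.3 × 10⁻⁴ → stable
  198–201 m: −αΔT+βΔS = −(1.2 × 10⁻⁴)(-5.8)+(7.7 × 10⁻⁴)(+0.47) = 1.1 × 10⁻³ → stable
  201–237 m: −αΔT+βΔS = −(1.2 × 10⁻⁴)(+3.8)+(7.7 × 10⁻⁴)(-2.37) = -2.3 × 10⁻³ → UNSTABLE
The 201–237 m interval has Δρ < 0: lighter water underlies denser water.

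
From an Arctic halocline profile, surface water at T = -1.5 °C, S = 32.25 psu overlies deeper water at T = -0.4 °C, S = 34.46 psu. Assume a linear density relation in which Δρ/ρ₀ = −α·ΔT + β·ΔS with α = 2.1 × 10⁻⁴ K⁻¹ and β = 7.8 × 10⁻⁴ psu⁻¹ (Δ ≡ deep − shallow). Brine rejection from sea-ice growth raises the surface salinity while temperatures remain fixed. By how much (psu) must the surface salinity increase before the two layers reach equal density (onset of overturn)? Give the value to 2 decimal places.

Neutral buoyancy requires −α(T_deep − T_surf) + β(S_deep − S_surf′) = 0.
S_surf′ = S_deep − (α/β)·ΔT = 34.46 − (2.1 × 10⁻⁴/7.8 × 10⁻⁴)·(+1.1) = 34.1638 psu.
Increase required: 34.1638 − 32.25 = 1.9138 psu.

1.91 psu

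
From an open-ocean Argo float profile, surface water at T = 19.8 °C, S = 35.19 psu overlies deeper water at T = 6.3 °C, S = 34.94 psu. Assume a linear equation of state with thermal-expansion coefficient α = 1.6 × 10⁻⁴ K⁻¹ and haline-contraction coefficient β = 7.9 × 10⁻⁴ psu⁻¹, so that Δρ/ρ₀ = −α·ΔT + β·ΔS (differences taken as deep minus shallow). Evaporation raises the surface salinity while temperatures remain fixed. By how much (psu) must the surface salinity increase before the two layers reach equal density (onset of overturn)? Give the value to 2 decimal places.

2.48 psu

Neutral buoyancy requires −α(T_deep − T_surf) + β(S_deep − S_surf′) = 0.
S_surf′ = S_deep − (α/β)·ΔT = 34.94 − (1.6 × 10⁻⁴/7.9 × 10⁻⁴)·(-13.5) = 37.6742 psu.
Increase required: 37.6742 − 35.19 = 2.4842 psu.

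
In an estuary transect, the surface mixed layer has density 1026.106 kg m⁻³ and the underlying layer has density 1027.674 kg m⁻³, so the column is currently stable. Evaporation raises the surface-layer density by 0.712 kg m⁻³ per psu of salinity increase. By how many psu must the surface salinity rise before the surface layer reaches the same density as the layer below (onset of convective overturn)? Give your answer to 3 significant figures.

Density deficit of the surface layer: 1027.674 − 1026.106 = 1.568 kg m⁻³.
Required change = 1.568 / 0.712 = 2.20 psu.

2.20 psu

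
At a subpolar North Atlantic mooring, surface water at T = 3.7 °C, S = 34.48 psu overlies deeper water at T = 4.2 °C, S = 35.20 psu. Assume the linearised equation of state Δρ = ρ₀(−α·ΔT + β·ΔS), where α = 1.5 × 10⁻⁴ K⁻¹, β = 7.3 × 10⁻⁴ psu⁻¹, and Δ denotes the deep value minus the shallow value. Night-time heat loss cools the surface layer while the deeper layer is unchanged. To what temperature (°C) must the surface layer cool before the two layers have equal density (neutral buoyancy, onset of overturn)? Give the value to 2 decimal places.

0.70 °C

Neutral buoyancy requires Δρ = 0, i.e. −α(T_deep − T_surf′) + β(S_deep − S_surf) = 0.
T_surf′ = T_deep − (β/α)·ΔS = 4.2 − (7.3 × 10⁻⁴/1.5 × 10⁻⁴)·(+0.72) = 0.6960 °C.
Cooling required: 3.7 − (0.6960) = 3.0040 °C.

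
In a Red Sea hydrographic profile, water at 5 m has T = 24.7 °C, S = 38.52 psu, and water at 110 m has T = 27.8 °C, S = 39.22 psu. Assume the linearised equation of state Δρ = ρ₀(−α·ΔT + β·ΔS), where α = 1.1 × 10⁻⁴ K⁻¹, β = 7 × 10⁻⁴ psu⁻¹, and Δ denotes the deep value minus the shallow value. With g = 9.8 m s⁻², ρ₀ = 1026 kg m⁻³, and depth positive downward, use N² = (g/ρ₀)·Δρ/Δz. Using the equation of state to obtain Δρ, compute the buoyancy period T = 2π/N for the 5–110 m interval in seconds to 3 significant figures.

1.68 × 10³ s

ΔT = +3.1 K, ΔS = +0.70 psu (deep − shallow).
Δρ/ρ₀ = −αΔT + βΔS = -3.41 × 10⁻⁴ + 4.90 × 10⁻⁴ = 1.49 × 10⁻⁴, so Δρ ≈ 0.1529 kg m⁻³.
N² = (g/ρ₀)·Δρ/Δz = g·(Δρ/ρ₀)/Δz = 9.8 × 1.49 × 10⁻⁴ / 105 = 1.3907 × 10⁻⁵ s⁻².
N = √(1.3907 × 10⁻⁵) = 3.7292 × 10⁻³ rad s⁻¹ → T = 2π/N = 1.6849 × 10³ s ≈ 1.68 × 10³ s.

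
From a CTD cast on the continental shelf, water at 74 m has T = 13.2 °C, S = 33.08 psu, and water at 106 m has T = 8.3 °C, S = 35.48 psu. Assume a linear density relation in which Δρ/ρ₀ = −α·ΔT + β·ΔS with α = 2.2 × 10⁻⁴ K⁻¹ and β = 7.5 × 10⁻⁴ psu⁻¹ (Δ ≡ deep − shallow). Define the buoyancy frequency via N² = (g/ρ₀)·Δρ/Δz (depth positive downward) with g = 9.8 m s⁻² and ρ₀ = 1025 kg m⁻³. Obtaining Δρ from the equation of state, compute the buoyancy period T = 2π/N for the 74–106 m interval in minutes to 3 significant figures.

ΔT = -4.9 K, ΔS = +2.40 psu (deep − shallow).
Δρ/ρ₀ = −αΔT + βΔS = 1.078 × 10⁻³ + 1.80 × 10⁻³ = 2.878 × 10⁻³, so Δρ ≈ 2.950 kg m⁻³.
N² = (g/ρ₀)·Δρ/Δz = g·(Δρ/ρ₀)/Δz = 9.8 × 2.878 × 10⁻³ / 32 = 8.8139 × 10⁻⁴ s⁻².
N = √(8.8139 × 10⁻⁴) = 0.029688 rad s⁻¹ → T = 2π/N = 211.64 s = 3.5273 min ≈ 3.53 min.

3.53 min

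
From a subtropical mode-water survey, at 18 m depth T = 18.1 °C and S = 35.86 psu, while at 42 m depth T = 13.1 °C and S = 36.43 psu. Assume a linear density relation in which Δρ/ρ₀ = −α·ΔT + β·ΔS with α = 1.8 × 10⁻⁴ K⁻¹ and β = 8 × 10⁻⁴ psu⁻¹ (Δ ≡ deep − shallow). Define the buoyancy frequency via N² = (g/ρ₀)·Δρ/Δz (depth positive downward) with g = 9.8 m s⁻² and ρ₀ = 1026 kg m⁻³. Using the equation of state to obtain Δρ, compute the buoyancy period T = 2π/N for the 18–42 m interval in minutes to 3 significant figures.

4.45 min

ΔT = -5.0 K, ΔS = +0.57 psu (deep − shallow).
Δρ/ρ₀ = −αΔT + βΔS = 9.00 × 10⁻⁴ + 4.56 × 10⁻⁴ = 1.356 × 10⁻³, so Δρ ≈ 1.391 kg m⁻³.
N² = (g/ρ₀)·Δρ/Δz = g·(Δρ/ρ₀)/Δz = 9.8 × 1.356 × 10⁻³ / 24 = 5.5370 × 10⁻⁴ s⁻².
N = √(5.5370 × 10⁻⁴) = 0.023531 rad s⁻¹ → T = 2π/N = 267.02 s = 4.4503 min ≈ 4.45 min.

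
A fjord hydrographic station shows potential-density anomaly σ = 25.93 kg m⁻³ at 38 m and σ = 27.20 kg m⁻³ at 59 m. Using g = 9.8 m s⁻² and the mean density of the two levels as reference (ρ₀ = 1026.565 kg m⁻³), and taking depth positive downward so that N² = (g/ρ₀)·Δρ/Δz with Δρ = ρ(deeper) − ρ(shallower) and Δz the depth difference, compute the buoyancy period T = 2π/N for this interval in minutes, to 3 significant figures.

4.36 min

Δρ = 1027.20 − 1025.93 = 1.27 kg m⁻³ over Δz = 59 − 38 = 21 m.
N² = (9.8/1026.565) × (1.27/21) = 5.7733 × 10⁻⁴ s⁻².
N = √(5.7733 × 10⁻⁴) = 0.024028 rad s⁻¹, so T = 2π/N = 261.49 s = 4.3582 min ≈ 4.36 min.
A positive N² confirms static stability across the interval.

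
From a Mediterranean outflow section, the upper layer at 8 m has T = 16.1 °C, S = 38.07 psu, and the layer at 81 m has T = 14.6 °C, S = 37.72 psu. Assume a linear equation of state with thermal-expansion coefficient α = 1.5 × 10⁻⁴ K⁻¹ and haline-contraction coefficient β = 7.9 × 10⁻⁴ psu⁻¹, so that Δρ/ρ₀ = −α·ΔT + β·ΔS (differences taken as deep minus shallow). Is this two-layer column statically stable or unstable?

ΔT = 14.6 − 16.1 = -1.5 K and ΔS = 37.72 − 38.07 = -0.35 psu (deep − shallow).
−αΔT = 2.25 × 10⁻⁴; βΔS = -2.765 × 10⁻⁴; sum Δρ/ρ₀ = -5.15 × 10⁻⁵.
Δρ/ρ₀ < 0, so Δρ < 0: deeper water is lighter → statically unstable; the column would overturn.

unstable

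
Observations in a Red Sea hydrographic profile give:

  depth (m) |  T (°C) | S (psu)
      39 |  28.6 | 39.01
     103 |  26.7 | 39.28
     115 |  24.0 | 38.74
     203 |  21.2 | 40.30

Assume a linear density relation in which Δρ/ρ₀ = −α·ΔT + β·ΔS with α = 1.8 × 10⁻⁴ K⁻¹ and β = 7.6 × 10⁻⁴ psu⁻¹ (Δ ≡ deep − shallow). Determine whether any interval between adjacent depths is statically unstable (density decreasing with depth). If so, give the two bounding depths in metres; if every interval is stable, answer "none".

none

Evaluate Δρ/ρ₀ = −αΔT + βΔS across each adjacent pair:
  39–103 m: −αΔT+βΔS = −(1.8 × 10⁻⁴)(-1.9)+(7.6 × 10⁻⁴)(+0.27) = 5.5 × 10⁻⁴ → stable
  103–115 m: −αΔT+βΔS = −(1.8 × 10⁻⁴)(-2.7)+(7.6 × 10⁻⁴)(-0.54) = 7.6 × 10⁻⁵ → stable
  115–203 m: −αΔT+βΔS = −(1.8 × 10⁻⁴)(-2.8)+(7.6 × 10⁻⁴)(+1.56) = 1.7 × 10⁻³ → stable
Every interval has Δρ > 0: the column is stably stratified throughout.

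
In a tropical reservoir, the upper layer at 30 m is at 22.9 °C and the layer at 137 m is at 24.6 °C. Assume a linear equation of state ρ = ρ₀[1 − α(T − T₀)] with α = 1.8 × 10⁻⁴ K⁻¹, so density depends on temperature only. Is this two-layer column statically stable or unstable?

unstable

ΔT = 24.6 − 22.9 = +1.7 K, so Δρ/ρ₀ = −αΔT = -3.06 × 10⁻⁴.
Δρ/ρ₀ < 0, so Δρ < 0: deeper water is lighter → statically unstable; the column would overturn.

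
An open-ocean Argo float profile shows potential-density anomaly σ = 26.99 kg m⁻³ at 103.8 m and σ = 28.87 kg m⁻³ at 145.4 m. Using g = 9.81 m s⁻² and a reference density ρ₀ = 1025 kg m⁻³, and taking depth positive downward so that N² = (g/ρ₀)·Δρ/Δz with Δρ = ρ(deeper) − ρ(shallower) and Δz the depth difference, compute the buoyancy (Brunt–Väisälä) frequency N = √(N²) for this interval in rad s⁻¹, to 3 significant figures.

0.0208 rad s⁻¹

Δρ = 1028.87 − 1026.99 = 1.88 kg m⁻³ over Δz = 145.4 − 103.8 = 41.6 m.
N² = (9.81/1025) × (1.88/41.6) = 4.3252 × 10⁻⁴ s⁻².
N = √(4.3252 × 10⁻⁴) = 0.020797 rad s⁻¹ ≈ 0.0208 rad s⁻¹.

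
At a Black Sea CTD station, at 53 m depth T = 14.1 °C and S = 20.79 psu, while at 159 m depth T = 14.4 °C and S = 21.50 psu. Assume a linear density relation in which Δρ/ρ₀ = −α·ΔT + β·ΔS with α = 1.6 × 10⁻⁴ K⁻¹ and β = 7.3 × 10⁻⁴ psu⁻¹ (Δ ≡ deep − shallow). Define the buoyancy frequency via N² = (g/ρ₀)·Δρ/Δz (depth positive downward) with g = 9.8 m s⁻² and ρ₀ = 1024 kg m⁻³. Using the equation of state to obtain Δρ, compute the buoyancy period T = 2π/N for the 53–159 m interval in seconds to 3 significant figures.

953 s

ΔT = +0.3 K, ΔS = +0.71 psu (deep − shallow).
Δρ/ρ₀ = −αΔT + βΔS = -4.80 × 10⁻⁵ + 5.183 × 10⁻⁴ = 4.703 × 10⁻⁴, so Δρ ≈ 0.4816 kg m⁻³.
N² = (g/ρ₀)·Δρ/Δz = g·(Δρ/ρ₀)/Δz = 9.8 × 4.703 × 10⁻⁴ / 106 = 4.3481 × 10⁻⁵ s⁻².
N = √(4.3481 × 10⁻⁵) = 6.5940 × 10⁻³ rad s⁻¹ → T = 2π/N = 952.86 s ≈ 953 s.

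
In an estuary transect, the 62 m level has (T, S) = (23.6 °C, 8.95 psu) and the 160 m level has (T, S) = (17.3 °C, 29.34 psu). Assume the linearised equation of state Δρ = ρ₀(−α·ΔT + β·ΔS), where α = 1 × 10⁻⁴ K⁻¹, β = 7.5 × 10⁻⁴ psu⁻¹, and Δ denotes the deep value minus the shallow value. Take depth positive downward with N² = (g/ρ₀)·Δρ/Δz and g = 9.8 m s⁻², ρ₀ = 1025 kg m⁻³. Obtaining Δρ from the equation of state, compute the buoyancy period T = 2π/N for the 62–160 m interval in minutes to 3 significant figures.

ΔT = -6.3 K, ΔS = +20.39 psu (deep − shallow).
Δρ/ρ₀ = −αΔT + βΔS = 6.30 × 10⁻⁴ + 0.0152925 = 0.0159225, so Δρ ≈ 16.32 kg m⁻³.
N² = (g/ρ₀)·Δρ/Δz = g·(Δρ/ρ₀)/Δz = 9.8 × 0.0159225 / 98 = 1.5922 × 10⁻³ s⁻².
N = √(1.5922 × 10⁻³) = 0.039902 rad s⁻¹ → T = 2π/N = 157.47 s = 2.6245 min ≈ 2.62 min.

2.62 min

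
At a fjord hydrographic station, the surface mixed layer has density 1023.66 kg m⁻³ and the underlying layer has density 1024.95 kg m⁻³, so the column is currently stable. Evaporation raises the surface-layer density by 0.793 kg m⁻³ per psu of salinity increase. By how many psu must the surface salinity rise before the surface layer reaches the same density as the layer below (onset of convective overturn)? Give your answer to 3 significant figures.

Density deficit of the surface layer: 1024.95 − 1023.66 = 1.29 kg m⁻³.
Required change = 1.29 / 0.793 = 1.63 psu.

1.63 psu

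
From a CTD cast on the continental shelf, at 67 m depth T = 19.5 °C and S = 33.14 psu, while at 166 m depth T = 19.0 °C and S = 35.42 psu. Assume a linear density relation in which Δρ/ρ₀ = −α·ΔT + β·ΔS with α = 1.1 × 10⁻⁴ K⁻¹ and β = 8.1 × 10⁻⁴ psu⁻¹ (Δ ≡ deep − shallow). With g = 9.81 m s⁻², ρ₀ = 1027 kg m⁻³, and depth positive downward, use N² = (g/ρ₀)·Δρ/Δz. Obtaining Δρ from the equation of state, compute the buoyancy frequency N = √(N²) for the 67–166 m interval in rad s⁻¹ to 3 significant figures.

0.0137 rad s⁻¹

ΔT = -0.5 K, ΔS = +2.28 psu (deep − shallow).
Δρ/ρ₀ = −αΔT + βΔS = 5.50 × 10⁻⁵ + 1.8468 × 10⁻³ = 1.9018 × 10⁻³, so Δρ ≈ 1.953 kg m⁻³.
N² = (g/ρ₀)·Δρ/Δz = g·(Δρ/ρ₀)/Δz = 9.81 × 1.9018 × 10⁻³ / 99 = 1.8845 × 10⁻⁴ s⁻².
N = √(1.8845 × 10⁻⁴) = 0.013728 rad s⁻¹ ≈ 0.0137 rad s⁻¹.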